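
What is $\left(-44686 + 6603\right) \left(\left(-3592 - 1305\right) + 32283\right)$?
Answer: $-1042941038$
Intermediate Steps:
$\left(-44686 + 6603\right) \left(\left(-3592 - 1305\right) + 32283\right) = - 38083 \left(\left(-3592 - 1305\right) + 32283\right) = - 38083 \left(-4897 + 32283\right) = \left(-38083\right) 27386 = -1042941038$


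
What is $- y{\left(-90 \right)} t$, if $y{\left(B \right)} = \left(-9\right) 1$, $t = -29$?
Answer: $-261$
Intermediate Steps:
$y{\left(B \right)} = -9$
$- y{\left(-90 \right)} t = \left(-1\right) \left(-9\right) \left(-29\right) = 9 \left(-29\right) = -261$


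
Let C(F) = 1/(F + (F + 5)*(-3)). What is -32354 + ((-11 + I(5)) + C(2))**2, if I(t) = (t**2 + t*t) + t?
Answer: -10982569/361 ≈ -30423.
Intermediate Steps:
I(t) = t + 2*t**2 (I(t) = (t**2 + t**2) + t = 2*t**2 + t = t + 2*t**2)
C(F) = 1/(-15 - 2*F) (C(F) = 1/(F + (5 + F)*(-3)) = 1/(F + (-15 - 3*F)) = 1/(-15 - 2*F))
-32354 + ((-11 + I(5)) + C(2))**2 = -32354 + ((-11 + 5*(1 + 2*5)) - 1/(15 + 2*2))**2 = -32354 + ((-11 + 5*(1 + 10)) - 1/(15 + 4))**2 = -32354 + ((-11 + 5*11) - 1/19)**2 = -32354 + ((-11 + 55) - 1*1/19)**2 = -32354 + (44 - 1/19)**2 = -32354 + (835/19)**2 = -32354 + 697225/361 = -10982569/361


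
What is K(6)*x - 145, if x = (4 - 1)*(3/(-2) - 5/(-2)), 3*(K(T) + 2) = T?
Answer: -145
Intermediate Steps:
K(T) = -2 + T/3
x = 3 (x = 3*(3*(-1/2) - 5*(-1/2)) = 3*(-3/2 + 5/2) = 3*1 = 3)
K(6)*x - 145 = (-2 + (1/3)*6)*3 - 145 = (-2 + 2)*3 - 145 = 0*3 - 145 = 0 - 145 = -145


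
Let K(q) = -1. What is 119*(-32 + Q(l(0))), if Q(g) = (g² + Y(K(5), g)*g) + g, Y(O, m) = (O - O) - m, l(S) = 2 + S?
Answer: -3570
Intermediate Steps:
Y(O, m) = -m (Y(O, m) = 0 - m = -m)
Q(g) = g (Q(g) = (g² + (-g)*g) + g = (g² - g²) + g = 0 + g = g)
119*(-32 + Q(l(0))) = 119*(-32 + (2 + 0)) = 119*(-32 + 2) = 119*(-30) = -3570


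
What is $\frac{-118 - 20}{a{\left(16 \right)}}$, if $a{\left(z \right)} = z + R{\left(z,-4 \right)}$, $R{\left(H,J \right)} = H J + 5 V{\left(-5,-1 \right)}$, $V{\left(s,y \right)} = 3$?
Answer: $\frac{46}{11} \approx 4.1818$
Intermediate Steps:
$R{\left(H,J \right)} = 15 + H J$ ($R{\left(H,J \right)} = H J + 5 \cdot 3 = H J + 15 = 15 + H J$)
$a{\left(z \right)} = 15 - 3 z$ ($a{\left(z \right)} = z + \left(15 + z \left(-4\right)\right) = z - \left(-15 + 4 z\right) = 15 - 3 z$)
$\frac{-118 - 20}{a{\left(16 \right)}} = \frac{-118 - 20}{15 - 48} = - \frac{138}{-33} = \left(-138\right) \left(- \frac{1}{33}\right) = \frac{46}{11}$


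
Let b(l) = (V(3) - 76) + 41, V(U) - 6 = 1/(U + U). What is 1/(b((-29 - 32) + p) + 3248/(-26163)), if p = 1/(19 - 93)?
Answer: -52326/1515229 ≈ -0.034533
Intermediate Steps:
V(U) = 6 + 1/(2*U) (V(U) = 6 + 1/(U + U) = 6 + 1/(2*U))
p = -1/74 (p = 1/(-74) = -1/74 ≈ -0.013514)
b(l) = -173/6 (b(l) = ((6 + (½)/3) - 76) + 41 = ((6 + (½)*(⅓)) - 76) + 41 = ((6 + ⅙) - 76) + 41 = (37/6 - 76) + 41 = -419/6 + 41 = -173/6)
1/(b((-29 - 32) + p) + 3248/(-26163)) = 1/(-173/6 + 3248/(-26163)) = 1/(-173/6 + 3248*(-1/26163)) = 1/(-173/6 - 3248/26163) = 1/(-1515229/52326) = -52326/1515229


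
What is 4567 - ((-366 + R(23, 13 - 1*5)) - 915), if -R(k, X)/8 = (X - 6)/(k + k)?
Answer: 134512/23 ≈ 5848.3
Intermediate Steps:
R(k, X) = -4*(-6 + X)/k (R(k, X) = -8*(X - 6)/(k + k) = -8*(-6 + X)/(2*k) = -8*(-6 + X)*1/(2*k) = -4*(-6 + X)/k)
4567 - ((-366 + R(23, 13 - 1*5)) - 915) = 4567 - ((-366 + 4*(6 - (13 - 1*5))/23) - 915) = 4567 - ((-366 + 4*(1/23)*(6 - (13 - 5))) - 915) = 4567 - ((-366 + 4*(1/23)*(6 - 1*8)) - 915) = 4567 - ((-366 + 4*(1/23)*(6 - 8)) - 915) = 4567 - ((-366 + 4*(1/23)*(-2)) - 915) = 4567 - ((-366 - 8/23) - 915) = 4567 - (-8426/23 - 915) = 4567 - 1*(-29471/23) = 4567 + 29471/23 = 134512/23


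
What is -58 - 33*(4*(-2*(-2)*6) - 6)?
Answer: -3028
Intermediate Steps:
-58 - 33*(4*(-2*(-2)*6) - 6) = -58 - 33*(4*(4*6) - 6) = -58 - 33*(4*24 - 6) = -58 - 33*(96 - 6) = -58 - 33*90 = -58 - 2970 = -3028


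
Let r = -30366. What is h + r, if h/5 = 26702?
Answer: 103144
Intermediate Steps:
h = 133510 (h = 5*26702 = 133510)
h + r = 133510 - 30366 = 103144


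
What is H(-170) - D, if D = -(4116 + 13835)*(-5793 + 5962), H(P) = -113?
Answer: 3033606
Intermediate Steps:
D = -3033719 (D = -17951*169 = -1*3033719 = -3033719)
H(-170) - D = -113 - 1*(-3033719) = -113 + 3033719 = 3033606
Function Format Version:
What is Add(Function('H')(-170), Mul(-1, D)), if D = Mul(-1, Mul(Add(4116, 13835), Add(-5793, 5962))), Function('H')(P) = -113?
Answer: 3033606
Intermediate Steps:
D = -3033719 (D = Mul(-1, Mul(17951, 169)) = Mul(-1, 3033719) = -3033719)
Add(Function('H')(-170), Mul(-1, D)) = Add(-113, Mul(-1, -3033719)) = Add(-113, 3033719) = 3033606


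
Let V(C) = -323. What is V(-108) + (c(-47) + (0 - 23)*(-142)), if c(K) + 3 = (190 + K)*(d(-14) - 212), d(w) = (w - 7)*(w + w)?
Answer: 56708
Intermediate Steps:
d(w) = 2*w*(-7 + w) (d(w) = (-7 + w)*(2*w) = 2*w*(-7 + w))
c(K) = 71437 + 376*K (c(K) = -3 + (190 + K)*(2*(-14)*(-7 - 14) - 212) = -3 + (190 + K)*(2*(-14)*(-21) - 212) = -3 + (190 + K)*(588 - 212) = -3 + (190 + K)*376 = -3 + (71440 + 376*K) = 71437 + 376*K)
V(-108) + (c(-47) + (0 - 23)*(-142)) = -323 + ((71437 + 376*(-47)) + (0 - 23)*(-142)) = -323 + ((71437 - 17672) - 23*(-142)) = -323 + (53765 + 3266) = -323 + 57031 = 56708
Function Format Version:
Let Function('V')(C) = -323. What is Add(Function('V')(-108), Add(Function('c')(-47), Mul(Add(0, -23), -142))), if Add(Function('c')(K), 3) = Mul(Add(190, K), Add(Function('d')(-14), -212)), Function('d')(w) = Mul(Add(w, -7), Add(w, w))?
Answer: 56708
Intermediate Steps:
Function('d')(w) = Mul(2, w, Add(-7, w)) (Function('d')(w) = Mul(Add(-7, w), Mul(2, w)) = Mul(2, w, Add(-7, w)))
Function('c')(K) = Add(71437, Mul(376, K)) (Function('c')(K) = Add(-3, Mul(Add(190, K), Add(Mul(2, -14, Add(-7, -14)), -212))) = Add(-3, Mul(Add(190, K), Add(Mul(2, -14, -21), -212))) = Add(-3, Mul(Add(190, K), Add(588, -212))) = Add(-3, Mul(Add(190, K), 376)) = Add(-3, Add(71440, Mul(376, K))) = Add(71437, Mul(376, K)))
Add(Function('V')(-108), Add(Function('c')(-47), Mul(Add(0, -23), -142))) = Add(-323, Add(Add(71437, Mul(376, -47)), Mul(Add(0, -23), -142))) = Add(-323, Add(Add(71437, -17672), Mul(-23, -142))) = Add(-323, Add(53765, 3266)) = Add(-323, 57031) = 56708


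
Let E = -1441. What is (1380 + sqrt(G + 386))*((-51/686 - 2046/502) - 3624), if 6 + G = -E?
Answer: -431054483670/86093 - 624716643*sqrt(1821)/172186 ≈ -5.1617e+6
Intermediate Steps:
G = 1435 (G = -6 - 1*(-1441) = -6 + 1441 = 1435)
(1380 + sqrt(G + 386))*((-51/686 - 2046/502) - 3624) = (1380 + sqrt(1435 + 386))*((-51/686 - 2046/502) - 3624) = (1380 + sqrt(1821))*((-51*1/686 - 2046*1/502) - 3624) = (1380 + sqrt(1821))*((-51/686 - 1023/251) - 3624) = (1380 + sqrt(1821))*(-714579/172186 - 3624) = (1380 + sqrt(1821))*(-624716643/172186) = -431054483670/86093 - 624716643*sqrt(1821)/172186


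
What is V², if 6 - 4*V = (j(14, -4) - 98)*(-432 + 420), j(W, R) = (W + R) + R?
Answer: 301401/4 ≈ 75350.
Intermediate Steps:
j(W, R) = W + 2*R (j(W, R) = (R + W) + R = W + 2*R)
V = -549/2 (V = 3/2 - ((14 + 2*(-4)) - 98)*(-432 + 420)/4 = 3/2 - ((14 - 8) - 98)*(-12)/4 = 3/2 - (6 - 98)*(-12)/4 = 3/2 - (-23)*(-12) = 3/2 - ¼*1104 = 3/2 - 276 = -549/2 ≈ -274.50)
V² = (-549/2)² = 301401/4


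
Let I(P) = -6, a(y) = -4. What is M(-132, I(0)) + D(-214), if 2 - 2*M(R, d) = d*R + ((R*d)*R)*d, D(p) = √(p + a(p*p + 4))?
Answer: -314027 + I*√218 ≈ -3.1403e+5 + 14.765*I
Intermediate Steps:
D(p) = √(-4 + p) (D(p) = √(p - 4) = √(-4 + p))
M(R, d) = 1 - R*d/2 - R²*d²/2 (M(R, d) = 1 - (d*R + ((R*d)*R)*d)/2 = 1 - (R*d + (d*R²)*d)/2 = 1 - (R*d + R²*d²)/2 = 1 + (-R*d/2 - R²*d²/2) = 1 - R*d/2 - R²*d²/2)
M(-132, I(0)) + D(-214) = (1 - ½*(-132)*(-6) - ½*(-132)²*(-6)²) + √(-4 - 214) = (1 - 396 - ½*17424*36) + √(-218) = (1 - 396 - 313632) + I*√218 = -314027 + I*√218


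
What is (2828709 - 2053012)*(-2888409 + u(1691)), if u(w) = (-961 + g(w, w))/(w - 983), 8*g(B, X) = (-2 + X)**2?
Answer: -12688156146994471/5664 ≈ -2.2401e+12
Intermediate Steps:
g(B, X) = (-2 + X)**2/8
u(w) = (-961 + (-2 + w)**2/8)/(-983 + w) (u(w) = (-961 + (-2 + w)**2/8)/(w - 983) = (-961 + (-2 + w)**2/8)/(-983 + w))
(2828709 - 2053012)*(-2888409 + u(1691)) = (2828709 - 2053012)*(-2888409 + (-7688 + (-2 + 1691)**2)/(8*(-983 + 1691))) = 775697*(-2888409 + (1/8)*(-7688 + 1689**2)/708) = 775697*(-2888409 + (1/8)*(1/708)*(-7688 + 2852721)) = 775697*(-2888409 + (1/8)*(1/708)*2845033) = 775697*(-2888409 + 2845033/5664) = 775697*(-16357103543/5664) = -12688156146994471/5664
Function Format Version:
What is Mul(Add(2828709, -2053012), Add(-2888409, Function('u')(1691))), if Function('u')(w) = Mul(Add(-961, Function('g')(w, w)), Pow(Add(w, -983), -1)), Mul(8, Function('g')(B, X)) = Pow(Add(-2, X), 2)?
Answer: Rational(-12688156146994471, 5664) ≈ -2.2401e+12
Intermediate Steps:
Function('g')(B, X) = Mul(Rational(1, 8), Pow(Add(-2, X), 2))
Function('u')(w) = Mul(Pow(Add(-983, w), -1), Add(-961, Mul(Rational(1, 8), Pow(Add(-2, w), 2)))) (Function('u')(w) = Mul(Add(-961, Mul(Rational(1, 8), Pow(Add(-2, w), 2))), Pow(Add(w, -983), -1)) = Mul(Add(-961, Mul(Rational(1, 8), Pow(Add(-2, w), 2))), Pow(Add(-983, w), -1)) = Mul(Pow(Add(-983, w), -1), Add(-961, Mul(Rational(1, 8), Pow(Add(-2, w), 2)))))
Mul(Add(2828709, -2053012), Add(-2888409, Function('u')(1691))) = Mul(Add(2828709, -2053012), Add(-2888409, Mul(Rational(1, 8), Pow(Add(-983, 1691), -1), Add(-7688, Pow(Add(-2, 1691), 2))))) = Mul(775697, Add(-2888409, Mul(Rational(1, 8), Pow(708, -1), Add(-7688, Pow(1689, 2))))) = Mul(775697, Add(-2888409, Mul(Rational(1, 8), Rational(1, 708), Add(-7688, 2852721)))) = Mul(775697, Add(-2888409, Mul(Rational(1, 8), Rational(1, 708), 2845033))) = Mul(775697, Add(-2888409, Rational(2845033, 5664))) = Mul(775697, Rational(-16357103543, 5664)) = Rational(-12688156146994471, 5664)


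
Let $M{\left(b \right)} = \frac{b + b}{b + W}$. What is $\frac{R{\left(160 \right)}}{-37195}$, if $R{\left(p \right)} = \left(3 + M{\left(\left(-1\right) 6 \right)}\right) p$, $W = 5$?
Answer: $- \frac{480}{7439} \approx -0.064525$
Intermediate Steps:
$M{\left(b \right)} = \frac{2 b}{5 + b}$ ($M{\left(b \right)} = \frac{b + b}{b + 5} = \frac{2 b}{5 + b}$)
$R{\left(p \right)} = 15 p$ ($R{\left(p \right)} = \left(3 + \frac{2 \left(\left(-1\right) 6\right)}{5 - 6}\right) p = \left(3 + 2 \left(-6\right) \frac{1}{5 - 6}\right) p = \left(3 + 2 \left(-6\right) \frac{1}{-1}\right) p = \left(3 + 2 \left(-6\right) \left(-1\right)\right) p = \left(3 + 12\right) p = 15 p$)
$\frac{R{\left(160 \right)}}{-37195} = \frac{15 \cdot 160}{-37195} = 2400 \left(- \frac{1}{37195}\right) = - \frac{480}{7439}$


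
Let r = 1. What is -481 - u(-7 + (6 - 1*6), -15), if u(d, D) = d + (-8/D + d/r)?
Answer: -7013/15 ≈ -467.53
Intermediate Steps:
u(d, D) = -8/D + 2*d (u(d, D) = d + (-8/D + d/1) = d + (-8/D + d*1) = d + (-8/D + d) = d + (d - 8/D) = -8/D + 2*d)
-481 - u(-7 + (6 - 1*6), -15) = -481 - (-8/(-15) + 2*(-7 + (6 - 1*6))) = -481 - (-8*(-1/15) + 2*(-7 + (6 - 6))) = -481 - (8/15 + 2*(-7 + 0)) = -481 - (8/15 + 2*(-7)) = -481 - (8/15 - 14) = -481 - 1*(-202/15) = -481 + 202/15 = -7013/15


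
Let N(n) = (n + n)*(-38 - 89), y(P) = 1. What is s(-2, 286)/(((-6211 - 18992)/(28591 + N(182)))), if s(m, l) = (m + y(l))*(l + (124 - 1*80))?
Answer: -1940070/8401 ≈ -230.93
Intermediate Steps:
N(n) = -254*n (N(n) = (2*n)*(-127) = -254*n)
s(m, l) = (1 + m)*(44 + l) (s(m, l) = (m + 1)*(l + (124 - 1*80)) = (1 + m)*(l + (124 - 80)) = (1 + m)*(l + 44) = (1 + m)*(44 + l))
s(-2, 286)/(((-6211 - 18992)/(28591 + N(182)))) = (44 + 286 + 44*(-2) + 286*(-2))/(((-6211 - 18992)/(28591 - 254*182))) = (44 + 286 - 88 - 572)/((-25203/(28591 - 46228))) = -330/((-25203/(-17637))) = -330/((-25203*(-1/17637))) = -330/8401/5879 = -330*5879/8401 = -1940070/8401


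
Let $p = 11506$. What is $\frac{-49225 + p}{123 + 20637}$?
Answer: $- \frac{12573}{6920} \approx -1.8169$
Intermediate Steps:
$\frac{-49225 + p}{123 + 20637} = \frac{-49225 + 11506}{123 + 20637} = - \frac{37719}{20760} = \left(-37719\right) \frac{1}{20760} = - \frac{12573}{6920}$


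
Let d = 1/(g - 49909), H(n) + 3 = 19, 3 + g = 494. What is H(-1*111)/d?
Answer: -790688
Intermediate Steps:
g = 491 (g = -3 + 494 = 491)
H(n) = 16 (H(n) = -3 + 19 = 16)
d = -1/49418 (d = 1/(491 - 49909) = 1/(-49418) = -1/49418 ≈ -2.0236e-5)
H(-1*111)/d = 16/(-1/49418) = 16*(-49418) = -790688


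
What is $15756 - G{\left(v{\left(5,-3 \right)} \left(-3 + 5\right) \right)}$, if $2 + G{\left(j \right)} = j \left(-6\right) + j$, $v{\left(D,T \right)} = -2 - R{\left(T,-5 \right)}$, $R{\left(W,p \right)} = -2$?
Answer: $15758$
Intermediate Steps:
$v{\left(D,T \right)} = 0$ ($v{\left(D,T \right)} = -2 - -2 = -2 + 2 = 0$)
$G{\left(j \right)} = -2 - 5 j$ ($G{\left(j \right)} = -2 + \left(j \left(-6\right) + j\right) = -2 + \left(- 6 j + j\right) = -2 - 5 j$)
$15756 - G{\left(v{\left(5,-3 \right)} \left(-3 + 5\right) \right)} = 15756 - \left(-2 - 5 \cdot 0 \left(-3 + 5\right)\right) = 15756 - \left(-2 - 5 \cdot 0 \cdot 2\right) = 15756 - \left(-2 - 0\right) = 15756 - \left(-2 + 0\right) = 15756 - -2 = 15756 + 2 = 15758$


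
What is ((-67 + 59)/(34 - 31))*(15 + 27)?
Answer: -112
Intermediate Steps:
((-67 + 59)/(34 - 31))*(15 + 27) = -8/3*42 = -112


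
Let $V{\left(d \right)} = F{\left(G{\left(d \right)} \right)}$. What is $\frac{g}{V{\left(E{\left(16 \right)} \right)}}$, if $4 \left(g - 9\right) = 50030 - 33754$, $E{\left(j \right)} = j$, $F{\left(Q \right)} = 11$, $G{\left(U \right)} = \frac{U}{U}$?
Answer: $\frac{4078}{11} \approx 370.73$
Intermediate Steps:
$G{\left(U \right)} = 1$
$V{\left(d \right)} = 11$
$g = 4078$ ($g = 9 + \frac{50030 - 33754}{4} = 9 + \frac{1}{4} \cdot 16276 = 9 + 4069 = 4078$)
$\frac{g}{V{\left(E{\left(16 \right)} \right)}} = \frac{4078}{11}$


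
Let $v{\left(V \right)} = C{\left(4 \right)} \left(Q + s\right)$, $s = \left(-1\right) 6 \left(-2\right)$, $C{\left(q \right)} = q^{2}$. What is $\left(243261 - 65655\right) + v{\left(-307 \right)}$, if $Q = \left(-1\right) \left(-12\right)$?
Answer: $177990$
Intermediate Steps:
$Q = 12$
$s = 12$ ($s = \left(-6\right) \left(-2\right) = 12$)
$v{\left(V \right)} = 384$ ($v{\left(V \right)} = 4^{2} \left(12 + 12\right) = 16 \cdot 24 = 384$)
$\left(243261 - 65655\right) + v{\left(-307 \right)} = \left(243261 - 65655\right) + 384 = 177606 + 384 = 177990$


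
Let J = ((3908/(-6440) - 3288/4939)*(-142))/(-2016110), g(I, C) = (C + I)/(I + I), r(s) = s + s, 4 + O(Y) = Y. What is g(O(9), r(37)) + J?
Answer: 31662215362931/4007920834225 ≈ 7.8999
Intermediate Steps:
O(Y) = -4 + Y
r(s) = 2*s
g(I, C) = (C + I)/(2*I) (g(I, C) = (C + I)/((2*I)) = (C + I)*(1/(2*I)) = (C + I)/(2*I))
J = -718454893/8015841668450 (J = ((3908*(-1/6440) - 3288*1/4939)*(-142))*(-1/2016110) = ((-977/1610 - 3288/4939)*(-142))*(-1/2016110) = -10119083/7951790*(-142)*(-1/2016110) = (718454893/3975895)*(-1/2016110) = -718454893/8015841668450 ≈ -8.9629e-5)
g(O(9), r(37)) + J = (2*37 + (-4 + 9))/(2*(-4 + 9)) - 718454893/8015841668450 = (½)*(74 + 5)/5 - 718454893/8015841668450 = (½)*(⅕)*79 - 718454893/8015841668450 = 79/10 - 718454893/8015841668450 = 31662215362931/4007920834225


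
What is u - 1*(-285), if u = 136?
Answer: 421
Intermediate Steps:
u - 1*(-285) = 136 - 1*(-285) = 136 + 285 = 421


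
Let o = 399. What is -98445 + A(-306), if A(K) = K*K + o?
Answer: -4410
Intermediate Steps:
A(K) = 399 + K² (A(K) = K*K + 399 = K² + 399 = 399 + K²)
-98445 + A(-306) = -98445 + (399 + (-306)²) = -98445 + (399 + 93636) = -98445 + 94035 = -4410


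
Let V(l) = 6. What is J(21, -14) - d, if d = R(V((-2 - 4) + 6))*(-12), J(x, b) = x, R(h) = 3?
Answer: 57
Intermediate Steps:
d = -36 (d = 3*(-12) = -36)
J(21, -14) - d = 21 - 1*(-36) = 21 + 36 = 57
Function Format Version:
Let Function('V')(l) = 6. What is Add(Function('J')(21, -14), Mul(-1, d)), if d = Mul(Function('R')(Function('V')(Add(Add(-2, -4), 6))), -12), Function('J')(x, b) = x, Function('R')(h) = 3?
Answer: 57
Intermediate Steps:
d = -36 (d = Mul(3, -12) = -36)
Add(Function('J')(21, -14), Mul(-1, d)) = Add(21, Mul(-1, -36)) = Add(21, 36) = 57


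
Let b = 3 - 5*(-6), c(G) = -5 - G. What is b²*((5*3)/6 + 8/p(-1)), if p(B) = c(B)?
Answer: 1089/2 ≈ 544.50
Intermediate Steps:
p(B) = -5 - B
b = 33 (b = 3 + 30 = 33)
b²*((5*3)/6 + 8/p(-1)) = 33²*((5*3)/6 + 8/(-5 - 1*(-1))) = 1089*(15*(⅙) + 8/(-5 + 1)) = 1089*(5/2 + 8/(-4)) = 1089*(5/2 + 8*(-¼)) = 1089*(5/2 - 2) = 1089*(½) = 1089/2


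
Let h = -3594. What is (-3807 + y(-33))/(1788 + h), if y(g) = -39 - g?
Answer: 1271/602 ≈ 2.1113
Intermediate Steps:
(-3807 + y(-33))/(1788 + h) = (-3807 + (-39 - 1*(-33)))/(1788 - 3594) = (-3807 + (-39 + 33))/(-1806) = (-3807 - 6)*(-1/1806) = -3813*(-1/1806) = 1271/602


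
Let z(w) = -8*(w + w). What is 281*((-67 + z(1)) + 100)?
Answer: 4777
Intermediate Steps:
z(w) = -16*w
281*((-67 + z(1)) + 100) = 281*((-67 - 16*1) + 100) = 281*((-67 - 16) + 100) = 281*(-83 + 100) = 281*17 = 4777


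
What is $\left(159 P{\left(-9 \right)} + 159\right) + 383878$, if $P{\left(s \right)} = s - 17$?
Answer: $379903$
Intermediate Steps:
$P{\left(s \right)} = -17 + s$
$\left(159 P{\left(-9 \right)} + 159\right) + 383878 = \left(159 \left(-17 - 9\right) + 159\right) + 383878 = \left(159 \left(-26\right) + 159\right) + 383878 = \left(-4134 + 159\right) + 383878 = -3975 + 383878 = 379903$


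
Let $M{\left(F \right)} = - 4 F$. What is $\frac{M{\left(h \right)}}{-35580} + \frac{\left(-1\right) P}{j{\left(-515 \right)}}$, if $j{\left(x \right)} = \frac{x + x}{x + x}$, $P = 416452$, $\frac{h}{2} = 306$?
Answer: $- \frac{1234779976}{2965} \approx -4.1645 \cdot 10^{5}$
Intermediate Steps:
$h = 612$ ($h = 2 \cdot 306 = 612$)
$j{\left(x \right)} = 1$ ($j{\left(x \right)} = \frac{2 x}{2 x} = 2 x \frac{1}{2 x} = 1$)
$\frac{M{\left(h \right)}}{-35580} + \frac{\left(-1\right) P}{j{\left(-515 \right)}} = \frac{\left(-4\right) 612}{-35580} + \frac{\left(-1\right) 416452}{1} = \left(-2448\right) \left(- \frac{1}{35580}\right) - 416452 = \frac{204}{2965} - 416452 = - \frac{1234779976}{2965}$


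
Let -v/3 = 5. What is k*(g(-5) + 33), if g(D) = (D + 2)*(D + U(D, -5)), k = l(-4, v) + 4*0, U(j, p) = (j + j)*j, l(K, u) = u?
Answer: 1530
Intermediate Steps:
v = -15 (v = -3*5 = -15)
U(j, p) = 2*j**2 (U(j, p) = (2*j)*j = 2*j**2)
k = -15 (k = -15 + 4*0 = -15 + 0 = -15)
g(D) = (2 + D)*(D + 2*D**2) (g(D) = (D + 2)*(D + 2*D**2) = (2 + D)*(D + 2*D**2))
k*(g(-5) + 33) = -15*(-5*(2 + 2*(-5)**2 + 5*(-5)) + 33) = -15*(-5*(2 + 2*25 - 25) + 33) = -15*(-5*(2 + 50 - 25) + 33) = -15*(-5*27 + 33) = -15*(-135 + 33) = -15*(-102) = 1530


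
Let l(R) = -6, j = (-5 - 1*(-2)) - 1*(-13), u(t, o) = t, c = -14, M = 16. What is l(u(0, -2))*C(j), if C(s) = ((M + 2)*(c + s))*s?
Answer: 4320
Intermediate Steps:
j = 10 (j = (-5 + 2) + 13 = -3 + 13 = 10)
C(s) = s*(-252 + 18*s) (C(s) = ((16 + 2)*(-14 + s))*s = (18*(-14 + s))*s = (-252 + 18*s)*s = s*(-252 + 18*s))
l(u(0, -2))*C(j) = -108*10*(-14 + 10) = -108*10*(-4) = -6*(-720) = 4320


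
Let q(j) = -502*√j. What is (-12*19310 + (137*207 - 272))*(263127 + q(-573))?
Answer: -53581340391 + 102223766*I*√573 ≈ -5.3581e+10 + 2.447e+9*I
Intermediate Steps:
(-12*19310 + (137*207 - 272))*(263127 + q(-573)) = (-12*19310 + (137*207 - 272))*(263127 - 502*I*√573) = (-231720 + (28359 - 272))*(263127 - 502*I*√573) = (-231720 + 28087)*(263127 - 502*I*√573) = -203633*(263127 - 502*I*√573) = -53581340391 + 102223766*I*√573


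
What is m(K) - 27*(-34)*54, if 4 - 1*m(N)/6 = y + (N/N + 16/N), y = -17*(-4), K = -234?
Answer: 1918114/39 ≈ 49182.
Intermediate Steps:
y = 68
m(N) = -390 - 96/N (m(N) = 24 - 6*(68 + (N/N + 16/N)) = 24 - 6*(68 + (1 + 16/N)) = 24 - 6*(69 + 16/N) = 24 + (-414 - 96/N) = -390 - 96/N)
m(K) - 27*(-34)*54 = (-390 - 96/(-234)) - 27*(-34)*54 = (-390 - 96*(-1/234)) + 918*54 = (-390 + 16/39) + 49572 = -15194/39 + 49572 = 1918114/39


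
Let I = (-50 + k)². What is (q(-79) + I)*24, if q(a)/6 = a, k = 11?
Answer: 25128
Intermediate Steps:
q(a) = 6*a
I = 1521 (I = (-50 + 11)² = (-39)² = 1521)
(q(-79) + I)*24 = (6*(-79) + 1521)*24 = (-474 + 1521)*24 = 1047*24 = 25128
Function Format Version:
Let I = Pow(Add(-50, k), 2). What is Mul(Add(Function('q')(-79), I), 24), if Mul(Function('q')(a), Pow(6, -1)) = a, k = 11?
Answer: 25128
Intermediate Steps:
Function('q')(a) = Mul(6, a)
I = 1521 (I = Pow(Add(-50, 11), 2) = Pow(-39, 2) = 1521)
Mul(Add(Function('q')(-79), I), 24) = Mul(Add(Mul(6, -79), 1521), 24) = Mul(Add(-474, 1521), 24) = Mul(1047, 24) = 25128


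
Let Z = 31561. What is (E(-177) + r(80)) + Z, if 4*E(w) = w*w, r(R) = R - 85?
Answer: 157553/4 ≈ 39388.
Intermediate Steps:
r(R) = -85 + R
E(w) = w**2/4 (E(w) = (w*w)/4 = w**2/4)
(E(-177) + r(80)) + Z = ((1/4)*(-177)**2 + (-85 + 80)) + 31561 = ((1/4)*31329 - 5) + 31561 = (31329/4 - 5) + 31561 = 31309/4 + 31561 = 157553/4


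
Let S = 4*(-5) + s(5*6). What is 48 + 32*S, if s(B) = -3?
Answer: -688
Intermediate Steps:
S = -23 (S = 4*(-5) - 3 = -20 - 3 = -23)
48 + 32*S = 48 + 32*(-23) = 48 - 736 = -688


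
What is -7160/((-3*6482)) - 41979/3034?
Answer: -397300097/29499582 ≈ -13.468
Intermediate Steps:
-7160/((-3*6482)) - 41979/3034 = -7160/(-19446) - 41979*1/3034 = -7160*(-1/19446) - 41979/3034 = 3580/9723 - 41979/3034 = -397300097/29499582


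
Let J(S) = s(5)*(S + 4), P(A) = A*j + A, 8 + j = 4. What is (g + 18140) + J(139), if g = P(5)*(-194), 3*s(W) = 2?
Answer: 63436/3 ≈ 21145.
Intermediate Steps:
j = -4 (j = -8 + 4 = -4)
s(W) = 2/3 (s(W) = (1/3)*2 = 2/3)
P(A) = -3*A (P(A) = A*(-4) + A = -4*A + A = -3*A)
g = 2910 (g = -3*5*(-194) = -15*(-194) = 2910)
J(S) = 8/3 + 2*S/3 (J(S) = 2*(S + 4)/3 = 2*(4 + S)/3 = 8/3 + 2*S/3)
(g + 18140) + J(139) = (2910 + 18140) + (8/3 + (2/3)*139) = 21050 + (8/3 + 278/3) = 21050 + 286/3 = 63436/3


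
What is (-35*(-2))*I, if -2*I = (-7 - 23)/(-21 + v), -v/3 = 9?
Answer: -175/8 ≈ -21.875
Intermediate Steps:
v = -27 (v = -3*9 = -27)
I = -5/16 (I = -(-7 - 23)/(2*(-21 - 27)) = -(-15)/(-48) = -(-15)*(-1)/48 = -½*5/8 = -5/16 ≈ -0.31250)
(-35*(-2))*I = -35*(-2)*(-5/16) = 70*(-5/16) = -175/8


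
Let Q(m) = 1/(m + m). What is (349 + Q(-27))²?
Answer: 355134025/2916 ≈ 1.2179e+5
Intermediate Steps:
Q(m) = 1/(2*m)
(349 + Q(-27))² = (349 + (½)/(-27))² = (349 + (½)*(-1/27))² = (349 - 1/54)² = (18845/54)² = 355134025/2916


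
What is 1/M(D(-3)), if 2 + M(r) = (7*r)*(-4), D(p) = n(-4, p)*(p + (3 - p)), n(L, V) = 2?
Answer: -1/170 ≈ -0.0058824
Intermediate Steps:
D(p) = 6 (D(p) = 2*(p + (3 - p)) = 2*3 = 6)
M(r) = -2 - 28*r (M(r) = -2 + (7*r)*(-4) = -2 - 28*r)
1/M(D(-3)) = 1/(-2 - 28*6) = 1/(-2 - 168) = 1/(-170) = -1/170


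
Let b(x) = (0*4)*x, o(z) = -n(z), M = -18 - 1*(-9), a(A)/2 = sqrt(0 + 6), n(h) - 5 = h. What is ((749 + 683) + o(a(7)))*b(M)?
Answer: 0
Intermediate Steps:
n(h) = 5 + h
a(A) = 2*sqrt(6) (a(A) = 2*sqrt(0 + 6) = 2*sqrt(6))
M = -9 (M = -18 + 9 = -9)
o(z) = -5 - z (o(z) = -(5 + z) = -5 - z)
b(x) = 0 (b(x) = 0*x = 0)
((749 + 683) + o(a(7)))*b(M) = ((749 + 683) + (-5 - 2*sqrt(6)))*0 = (1432 + (-5 - 2*sqrt(6)))*0 = (1427 - 2*sqrt(6))*0 = 0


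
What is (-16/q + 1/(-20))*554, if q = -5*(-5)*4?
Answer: -5817/50 ≈ -116.34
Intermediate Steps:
q = 100 (q = 25*4 = 100)
(-16/q + 1/(-20))*554 = (-16/100 + 1/(-20))*554 = (-16*1/100 + 1*(-1/20))*554 = (-4/25 - 1/20)*554 = -21/100*554 = -5817/50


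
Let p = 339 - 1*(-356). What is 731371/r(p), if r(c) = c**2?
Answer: 731371/483025 ≈ 1.5141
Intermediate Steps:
p = 695 (p = 339 + 356 = 695)
731371/r(p) = 731371/(695**2) = 731371/483025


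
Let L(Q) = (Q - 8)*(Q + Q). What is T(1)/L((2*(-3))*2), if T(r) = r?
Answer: 1/480 ≈ 0.0020833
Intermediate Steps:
L(Q) = 2*Q*(-8 + Q) (L(Q) = (-8 + Q)*(2*Q) = 2*Q*(-8 + Q))
T(1)/L((2*(-3))*2) = 1/(2*((2*(-3))*2)*(-8 + (2*(-3))*2)) = 1/(2*(-6*2)*(-8 - 6*2)) = 1/(2*(-12)*(-8 - 12)) = 1/(2*(-12)*(-20)) = 1/480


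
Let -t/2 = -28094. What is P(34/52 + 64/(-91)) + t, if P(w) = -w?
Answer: 10226225/182 ≈ 56188.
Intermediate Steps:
t = 56188 (t = -2*(-28094) = 56188)
P(34/52 + 64/(-91)) + t = -(34/52 + 64/(-91)) + 56188 = -(34*(1/52) + 64*(-1/91)) + 56188 = -(17/26 - 64/91) + 56188 = -1*(-9/182) + 56188 = 9/182 + 56188 = 10226225/182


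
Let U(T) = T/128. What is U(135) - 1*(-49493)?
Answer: 6335239/128 ≈ 49494.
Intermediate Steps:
U(T) = T/128 (U(T) = T*(1/128) = T/128)
U(135) - 1*(-49493) = (1/128)*135 - 1*(-49493) = 135/128 + 49493 = 6335239/128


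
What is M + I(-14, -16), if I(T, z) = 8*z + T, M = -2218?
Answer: -2360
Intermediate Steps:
I(T, z) = T + 8*z
M + I(-14, -16) = -2218 + (-14 + 8*(-16)) = -2218 + (-14 - 128) = -2218 - 142 = -2360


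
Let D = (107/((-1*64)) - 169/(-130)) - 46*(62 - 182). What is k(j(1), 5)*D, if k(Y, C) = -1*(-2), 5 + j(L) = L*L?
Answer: 1766281/160 ≈ 11039.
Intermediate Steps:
j(L) = -5 + L² (j(L) = -5 + L*L = -5 + L²)
k(Y, C) = 2
D = 1766281/320 (D = (107/(-64) - 169*(-1/130)) - 46*(-120) = (107*(-1/64) + 13/10) + 5520 = (-107/64 + 13/10) + 5520 = -119/320 + 5520 = 1766281/320 ≈ 5519.6)
k(j(1), 5)*D = 2*(1766281/320) = 1766281/160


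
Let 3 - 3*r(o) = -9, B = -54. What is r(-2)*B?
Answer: -216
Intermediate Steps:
r(o) = 4 (r(o) = 1 - ⅓*(-9) = 1 + 3 = 4)
r(-2)*B = 4*(-54) = -216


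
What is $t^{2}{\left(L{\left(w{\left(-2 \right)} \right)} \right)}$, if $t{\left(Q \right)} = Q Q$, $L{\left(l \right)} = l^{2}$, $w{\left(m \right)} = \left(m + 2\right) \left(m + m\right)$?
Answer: $0$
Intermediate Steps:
$w{\left(m \right)} = 2 m \left(2 + m\right)$ ($w{\left(m \right)} = \left(2 + m\right) 2 m = 2 m \left(2 + m\right)$)
$t{\left(Q \right)} = Q^{2}$
$t^{2}{\left(L{\left(w{\left(-2 \right)} \right)} \right)} = \left(\left(\left(2 \left(-2\right) \left(2 - 2\right)\right)^{2}\right)^{2}\right)^{2} = \left(\left(\left(2 \left(-2\right) 0\right)^{2}\right)^{2}\right)^{2} = \left(\left(0^{2}\right)^{2}\right)^{2} = \left(0^{2}\right)^{2} = 0^{2} = 0$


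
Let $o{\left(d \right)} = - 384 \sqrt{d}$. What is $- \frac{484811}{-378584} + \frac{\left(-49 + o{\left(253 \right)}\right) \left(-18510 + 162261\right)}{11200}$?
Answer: $- \frac{1284382103}{2046400} - \frac{862506 \sqrt{253}}{175} \approx -79022.0$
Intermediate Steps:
$- \frac{484811}{-378584} + \frac{\left(-49 + o{\left(253 \right)}\right) \left(-18510 + 162261\right)}{11200} = - \frac{484811}{-378584} + \frac{\left(-49 - 384 \sqrt{253}\right) \left(-18510 + 162261\right)}{11200} = \left(-484811\right) \left(- \frac{1}{378584}\right) + \left(-49 - 384 \sqrt{253}\right) 143751 \cdot \frac{1}{11200} = \frac{13103}{10232} + \left(-7043799 - 55200384 \sqrt{253}\right) \frac{1}{11200} = \frac{13103}{10232} - \left(\frac{1006257}{1600} + \frac{862506 \sqrt{253}}{175}\right) = - \frac{1284382103}{2046400} - \frac{862506 \sqrt{253}}{175}$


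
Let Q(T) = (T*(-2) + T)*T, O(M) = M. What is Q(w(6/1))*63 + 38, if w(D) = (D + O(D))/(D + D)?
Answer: -25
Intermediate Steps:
w(D) = 1 (w(D) = (D + D)/(D + D) = (2*D)/((2*D)) = (2*D)*(1/(2*D)) = 1)
Q(T) = -T² (Q(T) = (-2*T + T)*T = (-T)*T = -T²)
Q(w(6/1))*63 + 38 = -1*1²*63 + 38 = -1*1*63 + 38 = -1*63 + 38 = -63 + 38 = -25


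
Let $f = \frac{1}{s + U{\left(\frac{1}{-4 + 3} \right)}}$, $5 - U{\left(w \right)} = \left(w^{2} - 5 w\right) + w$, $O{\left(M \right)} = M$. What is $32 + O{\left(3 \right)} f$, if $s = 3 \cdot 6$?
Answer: $\frac{193}{6} \approx 32.167$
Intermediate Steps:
$s = 18$
$U{\left(w \right)} = 5 - w^{2} + 4 w$ ($U{\left(w \right)} = 5 - \left(\left(w^{2} - 5 w\right) + w\right) = 5 - \left(w^{2} - 4 w\right) = 5 - w^{2} + 4 w$)
$f = \frac{1}{18}$ ($f = \frac{1}{18 + \left(5 - \left(\frac{1}{-4 + 3}\right)^{2} + \frac{4}{-4 + 3}\right)} = \frac{1}{18 + \left(5 - \left(\frac{1}{-1}\right)^{2} + \frac{4}{-1}\right)} = \frac{1}{18 + \left(5 - \left(-1\right)^{2} + 4 \left(-1\right)\right)} = \frac{1}{18 - 0} = \frac{1}{18 + 0} = \frac{1}{18} \approx 0.055556$)
$32 + O{\left(3 \right)} f = 32 + 3 \cdot \frac{1}{18} = 32 + \frac{1}{6} = \frac{193}{6}$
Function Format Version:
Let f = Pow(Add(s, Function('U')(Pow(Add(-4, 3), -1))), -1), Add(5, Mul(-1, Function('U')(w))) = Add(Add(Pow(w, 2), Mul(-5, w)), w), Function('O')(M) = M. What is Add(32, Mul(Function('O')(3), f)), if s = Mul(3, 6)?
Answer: Rational(193, 6) ≈ 32.167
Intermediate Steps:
s = 18
Function('U')(w) = Add(5, Mul(-1, Pow(w, 2)), Mul(4, w)) (Function('U')(w) = Add(5, Mul(-1, Add(Add(Pow(w, 2), Mul(-5, w)), w))) = Add(5, Mul(-1, Add(Pow(w, 2), Mul(-4, w)))) = Add(5, Add(Mul(-1, Pow(w, 2)), Mul(4, w))) = Add(5, Mul(-1, Pow(w, 2)), Mul(4, w)))
f = Rational(1, 18) (f = Pow(Add(18, Add(5, Mul(-1, Pow(Pow(Add(-4, 3), -1), 2)), Mul(4, Pow(Add(-4, 3), -1)))), -1) = Pow(Add(18, Add(5, Mul(-1, Pow(Pow(-1, -1), 2)), Mul(4, Pow(-1, -1)))), -1) = Pow(Add(18, Add(5, Mul(-1, Pow(-1, 2)), Mul(4, -1))), -1) = Pow(Add(18, Add(5, Mul(-1, 1), -4)), -1) = Pow(Add(18, Add(5, -1, -4)), -1) = Pow(Add(18, 0), -1) = Pow(18, -1) = Rational(1, 18) ≈ 0.055556)
Add(32, Mul(Function('O')(3), f)) = Add(32, Mul(3, Rational(1, 18))) = Add(32, Rational(1, 6)) = Rational(193, 6)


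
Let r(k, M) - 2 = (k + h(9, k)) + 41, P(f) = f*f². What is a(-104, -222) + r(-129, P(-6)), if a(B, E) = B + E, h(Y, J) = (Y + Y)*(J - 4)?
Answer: -2806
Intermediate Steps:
h(Y, J) = 2*Y*(-4 + J) (h(Y, J) = (2*Y)*(-4 + J) = 2*Y*(-4 + J))
P(f) = f³
r(k, M) = -29 + 19*k (r(k, M) = 2 + ((k + 2*9*(-4 + k)) + 41) = 2 + ((k + (-72 + 18*k)) + 41) = 2 + ((-72 + 19*k) + 41) = 2 + (-31 + 19*k) = -29 + 19*k)
a(-104, -222) + r(-129, P(-6)) = (-104 - 222) + (-29 + 19*(-129)) = -326 + (-29 - 2451) = -326 - 2480 = -2806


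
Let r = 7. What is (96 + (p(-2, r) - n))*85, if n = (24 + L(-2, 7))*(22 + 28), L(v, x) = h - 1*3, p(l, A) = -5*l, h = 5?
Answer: -101490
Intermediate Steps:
L(v, x) = 2 (L(v, x) = 5 - 1*3 = 5 - 3 = 2)
n = 1300 (n = (24 + 2)*(22 + 28) = 26*50 = 1300)
(96 + (p(-2, r) - n))*85 = (96 + (-5*(-2) - 1*1300))*85 = (96 + (10 - 1300))*85 = (96 - 1290)*85 = -1194*85 = -101490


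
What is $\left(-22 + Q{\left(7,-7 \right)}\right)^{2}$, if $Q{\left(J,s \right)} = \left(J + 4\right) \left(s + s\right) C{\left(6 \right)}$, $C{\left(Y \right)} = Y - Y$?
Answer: $484$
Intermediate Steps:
$C{\left(Y \right)} = 0$
$Q{\left(J,s \right)} = 0$ ($Q{\left(J,s \right)} = \left(J + 4\right) \left(s + s\right) 0 = \left(4 + J\right) 2 s 0 = 2 s \left(4 + J\right) 0 = 0$)
$\left(-22 + Q{\left(7,-7 \right)}\right)^{2} = \left(-22 + 0\right)^{2} = \left(-22\right)^{2} = 484$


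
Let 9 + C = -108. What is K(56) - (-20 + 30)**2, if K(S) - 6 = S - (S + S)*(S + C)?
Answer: 6794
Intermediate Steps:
C = -117 (C = -9 - 108 = -117)
K(S) = 6 + S - 2*S*(-117 + S) (K(S) = 6 + (S - (S + S)*(S - 117)) = 6 + (S - 2*S*(-117 + S)) = 6 + S - 2*S*(-117 + S))
K(56) - (-20 + 30)**2 = (6 - 2*56**2 + 235*56) - (-20 + 30)**2 = (6 - 2*3136 + 13160) - 1*10**2 = (6 - 6272 + 13160) - 1*100 = 6894 - 100 = 6794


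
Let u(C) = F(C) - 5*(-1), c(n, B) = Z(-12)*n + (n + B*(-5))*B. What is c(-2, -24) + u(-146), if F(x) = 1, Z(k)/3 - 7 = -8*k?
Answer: -3444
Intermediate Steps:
Z(k) = 21 - 24*k (Z(k) = 21 + 3*(-8*k) = 21 - 24*k)
c(n, B) = 309*n + B*(n - 5*B) (c(n, B) = (21 - 24*(-12))*n + (n + B*(-5))*B = (21 + 288)*n + (n - 5*B)*B = 309*n + B*(n - 5*B))
u(C) = 6 (u(C) = 1 - 5*(-1) = 1 + 5 = 6)
c(-2, -24) + u(-146) = (-5*(-24)² + 309*(-2) - 24*(-2)) + 6 = (-5*576 - 618 + 48) + 6 = (-2880 - 618 + 48) + 6 = -3450 + 6 = -3444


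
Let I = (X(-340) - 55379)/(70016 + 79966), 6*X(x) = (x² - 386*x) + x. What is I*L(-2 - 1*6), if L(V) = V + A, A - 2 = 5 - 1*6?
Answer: 42887/64278 ≈ 0.66721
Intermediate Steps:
X(x) = -385*x/6 + x²/6 (X(x) = ((x² - 386*x) + x)/6 = (x² - 385*x)/6 = -385*x/6 + x²/6)
A = 1 (A = 2 + (5 - 1*6) = 2 + (5 - 6) = 2 - 1 = 1)
I = -42887/449946 (I = ((⅙)*(-340)*(-385 - 340) - 55379)/(70016 + 79966) = ((⅙)*(-340)*(-725) - 55379)/149982 = (123250/3 - 55379)*(1/149982) = -42887/3*1/149982 = -42887/449946 ≈ -0.095316)
L(V) = 1 + V (L(V) = V + 1 = 1 + V)
I*L(-2 - 1*6) = -42887*(1 + (-2 - 1*6))/449946 = -42887*(1 + (-2 - 6))/449946 = -42887*(1 - 8)/449946 = -42887/449946*(-7) = 42887/64278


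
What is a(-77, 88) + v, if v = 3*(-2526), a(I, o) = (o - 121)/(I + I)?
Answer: -106089/14 ≈ -7577.8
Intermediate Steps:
a(I, o) = (-121 + o)/(2*I) (a(I, o) = (-121 + o)/((2*I)) = (-121 + o)*(1/(2*I)) = (-121 + o)/(2*I))
v = -7578
a(-77, 88) + v = (½)*(-121 + 88)/(-77) - 7578 = (½)*(-1/77)*(-33) - 7578 = 3/14 - 7578 = -106089/14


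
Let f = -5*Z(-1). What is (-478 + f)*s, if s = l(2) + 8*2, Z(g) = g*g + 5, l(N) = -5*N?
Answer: -3048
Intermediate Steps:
Z(g) = 5 + g² (Z(g) = g² + 5 = 5 + g²)
s = 6 (s = -5*2 + 8*2 = -10 + 16 = 6)
f = -30 (f = -5*(5 + (-1)²) = -5*(5 + 1) = -5*6 = -30)
(-478 + f)*s = (-478 - 30)*6 = -508*6 = -3048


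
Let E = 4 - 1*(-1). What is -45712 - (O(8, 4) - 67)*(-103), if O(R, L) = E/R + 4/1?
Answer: -417093/8 ≈ -52137.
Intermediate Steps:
E = 5 (E = 4 + 1 = 5)
O(R, L) = 4 + 5/R (O(R, L) = 5/R + 4/1 = 5/R + 4*1 = 5/R + 4 = 4 + 5/R)
-45712 - (O(8, 4) - 67)*(-103) = -45712 - ((4 + 5/8) - 67)*(-103) = -45712 - (37/8 - 67)*(-103) = -45712 - (-499)*(-103)/8 = -45712 - 1*51397/8 = -45712 - 51397/8 = -417093/8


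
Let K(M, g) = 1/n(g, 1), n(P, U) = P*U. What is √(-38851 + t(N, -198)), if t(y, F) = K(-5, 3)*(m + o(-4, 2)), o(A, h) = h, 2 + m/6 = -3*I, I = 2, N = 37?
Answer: I*√349797/3 ≈ 197.15*I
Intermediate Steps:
K(M, g) = 1/g (K(M, g) = 1/(g*1) = 1/g)
m = -48 (m = -12 + 6*(-3*2) = -12 + 6*(-6) = -12 - 36 = -48)
t(y, F) = -46/3 (t(y, F) = (-48 + 2)/3 = (⅓)*(-46) = -46/3)
√(-38851 + t(N, -198)) = √(-38851 - 46/3) = √(-116599/3) = I*√349797/3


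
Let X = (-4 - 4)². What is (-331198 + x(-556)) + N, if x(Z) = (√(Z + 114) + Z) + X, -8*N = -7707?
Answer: -2645813/8 + I*√442 ≈ -3.3073e+5 + 21.024*I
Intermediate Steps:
N = 7707/8 (N = -⅛*(-7707) = 7707/8 ≈ 963.38)
X = 64 (X = (-8)² = 64)
x(Z) = 64 + Z + √(114 + Z) (x(Z) = (√(Z + 114) + Z) + 64 = (√(114 + Z) + Z) + 64 = (Z + √(114 + Z)) + 64 = 64 + Z + √(114 + Z))
(-331198 + x(-556)) + N = (-331198 + (64 - 556 + √(114 - 556))) + 7707/8 = (-331198 + (64 - 556 + √(-442))) + 7707/8 = (-331198 + (64 - 556 + I*√442)) + 7707/8 = (-331198 + (-492 + I*√442)) + 7707/8 = (-331690 + I*√442) + 7707/8 = -2645813/8 + I*√442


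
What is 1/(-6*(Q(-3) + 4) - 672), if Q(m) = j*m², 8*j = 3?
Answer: -4/2865 ≈ -0.0013962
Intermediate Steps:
j = 3/8 (j = (⅛)*3 = 3/8 ≈ 0.37500)
Q(m) = 3*m²/8
1/(-6*(Q(-3) + 4) - 672) = 1/(-6*((3/8)*(-3)² + 4) - 672) = 1/(-6*((3/8)*9 + 4) - 672) = 1/(-6*(27/8 + 4) - 672) = 1/(-6*59/8 - 672) = 1/(-177/4 - 672) = 1/(-2865/4) = -4/2865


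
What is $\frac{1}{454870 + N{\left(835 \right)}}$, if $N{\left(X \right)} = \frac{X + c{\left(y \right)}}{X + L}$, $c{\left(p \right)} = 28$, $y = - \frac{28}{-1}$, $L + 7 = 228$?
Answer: $\frac{1056}{480343583} \approx 2.1984 \cdot 10^{-6}$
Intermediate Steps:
$L = 221$ ($L = -7 + 228 = 221$)
$y = 28$ ($y = \left(-28\right) \left(-1\right) = 28$)
$N{\left(X \right)} = \frac{28 + X}{221 + X}$ ($N{\left(X \right)} = \frac{X + 28}{X + 221} = \frac{28 + X}{221 + X}$)
$\frac{1}{454870 + N{\left(835 \right)}} = \frac{1}{454870 + \frac{28 + 835}{221 + 835}} = \frac{1}{454870 + \frac{1}{1056} \cdot 863} = \frac{1}{454870 + \frac{863}{1056}} = \frac{1}{\frac{480343583}{1056}} = \frac{1056}{480343583}$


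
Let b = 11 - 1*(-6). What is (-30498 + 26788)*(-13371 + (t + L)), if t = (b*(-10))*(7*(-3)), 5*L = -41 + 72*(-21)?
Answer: 37514036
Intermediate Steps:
L = -1553/5 (L = (-41 + 72*(-21))/5 = (-41 - 1512)/5 = (⅕)*(-1553) = -1553/5 ≈ -310.60)
b = 17 (b = 11 + 6 = 17)
t = 3570 (t = (17*(-10))*(7*(-3)) = -170*(-21) = 3570)
(-30498 + 26788)*(-13371 + (t + L)) = (-30498 + 26788)*(-13371 + (3570 - 1553/5)) = -3710*(-13371 + 16297/5) = -3710*(-50558/5) = 37514036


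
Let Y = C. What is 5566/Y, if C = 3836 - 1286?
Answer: 2783/1275 ≈ 2.1827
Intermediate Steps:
C = 2550
Y = 2550
5566/Y = 5566/2550 = 5566*(1/2550) = 2783/1275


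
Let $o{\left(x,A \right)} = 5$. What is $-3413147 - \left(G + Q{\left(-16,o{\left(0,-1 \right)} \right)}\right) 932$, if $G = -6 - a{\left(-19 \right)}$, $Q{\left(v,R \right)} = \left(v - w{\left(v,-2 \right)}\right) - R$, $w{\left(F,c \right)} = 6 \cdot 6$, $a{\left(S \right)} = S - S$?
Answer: $-3354431$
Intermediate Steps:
$a{\left(S \right)} = 0$
$w{\left(F,c \right)} = 36$
$Q{\left(v,R \right)} = -36 + v - R$ ($Q{\left(v,R \right)} = \left(v - 36\right) - R = \left(-36 + v\right) - R = -36 + v - R$)
$G = -6$ ($G = -6 - 0 = -6 + 0 = -6$)
$-3413147 - \left(G + Q{\left(-16,o{\left(0,-1 \right)} \right)}\right) 932 = -3413147 - \left(-6 - 57\right) 932 = -3413147 - \left(-63\right) 932 = -3413147 - -58716 = -3413147 + 58716 = -3354431$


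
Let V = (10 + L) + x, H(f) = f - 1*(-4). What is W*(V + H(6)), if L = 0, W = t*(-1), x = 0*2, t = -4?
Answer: 80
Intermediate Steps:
x = 0
H(f) = 4 + f (H(f) = f + 4 = 4 + f)
W = 4 (W = -4*(-1) = 4)
V = 10 (V = (10 + 0) + 0 = 10 + 0 = 10)
W*(V + H(6)) = 4*(10 + (4 + 6)) = 4*(10 + 10) = 4*20 = 80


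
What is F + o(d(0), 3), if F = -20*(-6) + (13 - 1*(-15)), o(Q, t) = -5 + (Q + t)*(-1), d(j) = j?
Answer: 140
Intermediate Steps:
o(Q, t) = -5 - Q - t (o(Q, t) = -5 + (-Q - t) = -5 - Q - t)
F = 148 (F = 120 + (13 + 15) = 120 + 28 = 148)
F + o(d(0), 3) = 148 + (-5 - 1*0 - 1*3) = 148 + (-5 + 0 - 3) = 148 - 8 = 140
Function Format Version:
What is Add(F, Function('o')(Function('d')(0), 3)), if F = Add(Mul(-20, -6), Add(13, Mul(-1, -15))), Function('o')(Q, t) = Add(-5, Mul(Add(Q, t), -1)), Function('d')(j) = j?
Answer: 140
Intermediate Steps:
Function('o')(Q, t) = Add(-5, Mul(-1, Q), Mul(-1, t)) (Function('o')(Q, t) = Add(-5, Add(Mul(-1, Q), Mul(-1, t))) = Add(-5, Mul(-1, Q), Mul(-1, t)))
F = 148 (F = Add(120, Add(13, 15)) = Add(120, 28) = 148)
Add(F, Function('o')(Function('d')(0), 3)) = Add(148, Add(-5, Mul(-1, 0), Mul(-1, 3))) = Add(148, Add(-5, 0, -3)) = Add(148, -8) = 140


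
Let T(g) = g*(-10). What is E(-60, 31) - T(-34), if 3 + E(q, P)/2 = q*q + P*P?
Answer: 8776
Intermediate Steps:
T(g) = -10*g
E(q, P) = -6 + 2*P**2 + 2*q**2 (E(q, P) = -6 + 2*(q*q + P*P) = -6 + 2*(q**2 + P**2) = -6 + 2*(P**2 + q**2) = -6 + (2*P**2 + 2*q**2) = -6 + 2*P**2 + 2*q**2)
E(-60, 31) - T(-34) = (-6 + 2*31**2 + 2*(-60)**2) - (-10)*(-34) = (-6 + 2*961 + 2*3600) - 1*340 = (-6 + 1922 + 7200) - 340 = 9116 - 340 = 8776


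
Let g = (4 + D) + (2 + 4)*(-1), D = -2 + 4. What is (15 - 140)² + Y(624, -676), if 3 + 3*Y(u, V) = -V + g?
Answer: 47548/3 ≈ 15849.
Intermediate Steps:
D = 2
g = 0 (g = (4 + 2) + (2 + 4)*(-1) = 6 + 6*(-1) = 6 - 6 = 0)
Y(u, V) = -1 - V/3 (Y(u, V) = -1 + (-V + 0)/3 = -1 + (-V)/3 = -1 - V/3)
(15 - 140)² + Y(624, -676) = (15 - 140)² + (-1 - ⅓*(-676)) = (-125)² + (-1 + 676/3) = 15625 + 673/3 = 47548/3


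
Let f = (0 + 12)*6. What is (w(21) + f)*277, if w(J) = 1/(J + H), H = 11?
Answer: 638485/32 ≈ 19953.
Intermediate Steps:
w(J) = 1/(11 + J) (w(J) = 1/(J + 11) = 1/(11 + J))
f = 72 (f = 12*6 = 72)
(w(21) + f)*277 = (1/(11 + 21) + 72)*277 = (1/32 + 72)*277 = (2305/32)*277 = 638485/32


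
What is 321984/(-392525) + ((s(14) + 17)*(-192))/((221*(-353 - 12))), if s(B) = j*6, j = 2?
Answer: -4757452032/6332605825 ≈ -0.75126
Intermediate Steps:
s(B) = 12 (s(B) = 2*6 = 12)
321984/(-392525) + ((s(14) + 17)*(-192))/((221*(-353 - 12))) = 321984/(-392525) + ((12 + 17)*(-192))/((221*(-353 - 12))) = 321984*(-1/392525) + (29*(-192))/((221*(-365))) = -321984/392525 - 5568/(-80665) = -321984/392525 - 5568*(-1/80665) = -321984/392525 + 5568/80665 = -4757452032/6332605825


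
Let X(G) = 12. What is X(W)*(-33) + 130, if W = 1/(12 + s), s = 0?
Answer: -266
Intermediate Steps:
W = 1/12 (W = 1/(12 + 0) = 1/12 ≈ 0.083333)
X(W)*(-33) + 130 = 12*(-33) + 130 = -396 + 130 = -266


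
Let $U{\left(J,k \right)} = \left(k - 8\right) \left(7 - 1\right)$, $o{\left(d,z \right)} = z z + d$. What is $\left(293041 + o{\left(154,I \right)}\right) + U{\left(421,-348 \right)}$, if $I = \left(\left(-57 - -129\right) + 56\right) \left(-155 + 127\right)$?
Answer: $13136115$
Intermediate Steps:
$I = -3584$ ($I = \left(\left(-57 + 129\right) + 56\right) \left(-28\right) = \left(72 + 56\right) \left(-28\right) = 128 \left(-28\right) = -3584$)
$o{\left(d,z \right)} = d + z^{2}$ ($o{\left(d,z \right)} = z^{2} + d = d + z^{2}$)
$U{\left(J,k \right)} = -48 + 6 k$ ($U{\left(J,k \right)} = \left(-8 + k\right) 6 = -48 + 6 k$)
$\left(293041 + o{\left(154,I \right)}\right) + U{\left(421,-348 \right)} = \left(293041 + \left(154 + \left(-3584\right)^{2}\right)\right) + \left(-48 + 6 \left(-348\right)\right) = \left(293041 + \left(154 + 12845056\right)\right) - 2136 = \left(293041 + 12845210\right) - 2136 = 13138251 - 2136 = 13136115$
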